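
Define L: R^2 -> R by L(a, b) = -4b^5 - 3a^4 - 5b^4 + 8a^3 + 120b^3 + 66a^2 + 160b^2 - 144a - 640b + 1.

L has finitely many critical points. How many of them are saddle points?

6

L separates as a function of a plus a function of b, so ∇L=0 decouples.
∂L/∂a = -12(a - 4)(a - 1)(a + 3) = 0 at a ∈ {-3, 1, 4}; ∂L/∂b = -20(b - 4)(b - 1)(b + 2)(b + 4) = 0 at b ∈ {-4, -2, 1, 4}.
The Hessian is diagonal: diag(L_aa, L_bb). Second derivatives: L_aa(-3)=-336, L_aa(1)=144, L_aa(4)=-252; L_bb(-4)=1600, L_bb(-2)=-720, L_bb(1)=900, L_bb(4)=-2880.
Saddle points occur where the two diagonal entries have opposite signs: (-3, -4), (-3, 1), (1, -2), (1, 4), (4, -4), (4, 1). Count: 6.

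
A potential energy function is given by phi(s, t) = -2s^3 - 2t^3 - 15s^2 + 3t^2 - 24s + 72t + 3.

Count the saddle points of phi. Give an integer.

2

phi separates as a function of s plus a function of t, so ∇phi=0 decouples.
∂phi/∂s = -6(s + 1)(s + 4) = 0 at s ∈ {-4, -1}; ∂phi/∂t = -6(t - 4)(t + 3) = 0 at t ∈ {-3, 4}.
The Hessian is diagonal: diag(phi_ss, phi_tt). Second derivatives: phi_ss(-4)=18, phi_ss(-1)=-18; phi_tt(-3)=42, phi_tt(4)=-42.
Saddle points occur where the two diagonal entries have opposite signs: (-4, 4), (-1, -3). Count: 2.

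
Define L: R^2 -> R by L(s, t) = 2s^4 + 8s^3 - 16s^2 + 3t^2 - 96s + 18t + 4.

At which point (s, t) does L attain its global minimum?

L(s,t) separates as P(s) + Q(t) + 4, so its minimum is min P + min Q + 4.
P'(s) = 8(s - 2)(s + 2)(s + 3) vanishes at s ∈ {-3, -2, 2}; Q'(t) = 6(t + 3) vanishes at t ∈ {-3}.
Local minima of P (where P''>0): P(-3)=90, P(2)=-160. Local minima of Q: Q(-3)=-27.
So the global minimum of L is P(2) + Q(-3) + 4 = -160 − 27 + 4 = -183, attained at (2, -3).

(2, -3)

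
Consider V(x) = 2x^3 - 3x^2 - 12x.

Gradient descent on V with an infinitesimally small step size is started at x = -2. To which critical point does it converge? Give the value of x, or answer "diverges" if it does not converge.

V'(x) = 6(x - 2)(x + 1), so V'(-2) = 24.
Gradient descent moves in the -V' direction, i.e. x is decreasing.
There is no critical point below x=-2, and V' keeps the same sign, so the iterate runs off to −∞.

diverges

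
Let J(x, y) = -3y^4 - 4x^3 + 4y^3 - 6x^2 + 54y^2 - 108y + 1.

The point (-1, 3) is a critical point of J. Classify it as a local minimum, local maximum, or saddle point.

The mixed partial ∂²J/∂x∂y is 0, so the Hessian at any point is diag(J_xx, J_yy) = diag(-12(2x + 1), 12(-3y^2 + 2y + 9)).
At (-1, 3): H = diag(12, -144).
The eigenvalues have opposite signs, so H is indefinite: a saddle point.

saddle point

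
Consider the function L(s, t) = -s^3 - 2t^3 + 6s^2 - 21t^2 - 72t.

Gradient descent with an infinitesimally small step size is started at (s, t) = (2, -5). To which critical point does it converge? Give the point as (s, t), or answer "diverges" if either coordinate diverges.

L is separable, so gradient descent decouples: s follows -∂L/∂s, t follows -∂L/∂t.
∂L/∂s = -3s(s - 4); at s=2 this is 12, so s decreases.
∂L/∂t = -6(t + 3)(t + 4); at t=-5 this is -12, so t increases.
s converges to its nearest critical value 0 (a local min of the s-part); t converges to -4. The iterate converges to (0, -4).

(0, -4)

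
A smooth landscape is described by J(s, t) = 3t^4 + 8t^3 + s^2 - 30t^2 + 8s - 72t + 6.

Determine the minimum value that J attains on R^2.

J(s,t) separates as P(s) + Q(t) + 6, so its minimum is min P + min Q + 6.
P'(s) = 2s + 8 vanishes at s ∈ {-4}; Q'(t) = 12(t - 2)(t + 1)(t + 3) vanishes at t ∈ {-3, -1, 2}.
Local minima of P (where P''>0): P(-4)=-16. Local minima of Q: Q(-3)=-27, Q(2)=-152.
So the global minimum of J is P(-4) + Q(2) + 6 = -16 − 152 + 6 = -162, attained at (-4, 2).

-162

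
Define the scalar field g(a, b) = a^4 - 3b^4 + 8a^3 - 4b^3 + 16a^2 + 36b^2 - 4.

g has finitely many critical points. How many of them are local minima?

2

g separates as a function of a plus a function of b, so ∇g=0 decouples.
∂g/∂a = 4a(a + 2)(a + 4) = 0 at a ∈ {-4, -2, 0}; ∂g/∂b = -12b(b - 2)(b + 3) = 0 at b ∈ {-3, 0, 2}.
The Hessian is diagonal: diag(g_aa, g_bb). Second derivatives: g_aa(-4)=32, g_aa(-2)=-16, g_aa(0)=32; g_bb(-3)=-180, g_bb(0)=72, g_bb(2)=-120.
Local minima occur where both diagonal entries positive: (-4, 0), (0, 0). Count: 2.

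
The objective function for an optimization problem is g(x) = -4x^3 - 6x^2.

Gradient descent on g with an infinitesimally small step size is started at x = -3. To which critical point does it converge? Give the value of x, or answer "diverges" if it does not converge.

g'(x) = -12x(x + 1), so g'(-3) = -72.
Gradient descent moves in the -g' direction, i.e. x is increasing.
The nearest critical point in that direction is x = -1, where g'' = 12 > 0 (a local minimum). The iterate converges there.

-1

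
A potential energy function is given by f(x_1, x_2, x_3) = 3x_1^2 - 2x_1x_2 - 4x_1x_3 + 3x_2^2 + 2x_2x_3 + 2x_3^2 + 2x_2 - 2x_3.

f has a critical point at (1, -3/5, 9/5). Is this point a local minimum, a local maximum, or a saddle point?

The Hessian is constant: H = [[6, -2, -4], [-2, 6, 2], [-4, 2, 4]].
Leading principal minors: Δ₁ = 6, Δ₂ = 32, Δ₃ = 40.
All leading minors are positive, so H is positive definite: a local minimum.

local minimum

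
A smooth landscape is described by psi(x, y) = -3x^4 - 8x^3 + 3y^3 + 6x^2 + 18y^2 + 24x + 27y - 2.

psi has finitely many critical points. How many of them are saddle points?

3

psi separates as a function of x plus a function of y, so ∇psi=0 decouples.
∂psi/∂x = -12(x - 1)(x + 1)(x + 2) = 0 at x ∈ {-2, -1, 1}; ∂psi/∂y = 9(y + 1)(y + 3) = 0 at y ∈ {-3, -1}.
The Hessian is diagonal: diag(psi_xx, psi_yy). Second derivatives: psi_xx(-2)=-36, psi_xx(-1)=24, psi_xx(1)=-72; psi_yy(-3)=-18, psi_yy(-1)=18.
Saddle points occur where the two diagonal entries have opposite signs: (-2, -1), (-1, -3), (1, -1). Count: 3.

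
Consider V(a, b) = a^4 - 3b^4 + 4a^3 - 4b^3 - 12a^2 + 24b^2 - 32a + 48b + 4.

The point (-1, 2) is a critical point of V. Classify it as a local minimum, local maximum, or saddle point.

local maximum

The mixed partial ∂²V/∂a∂b is 0, so the Hessian at any point is diag(V_aa, V_bb) = diag(12(a^2 + 2a - 2), 12(-3b^2 - 2b + 4)).
At (-1, 2): H = diag(-36, -144).
Both eigenvalues are negative, so H is negative definite: a local maximum.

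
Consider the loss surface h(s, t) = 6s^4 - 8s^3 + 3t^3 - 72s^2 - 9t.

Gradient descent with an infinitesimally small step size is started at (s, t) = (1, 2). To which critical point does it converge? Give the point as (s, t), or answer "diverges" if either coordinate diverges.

(3, 1)

h is separable, so gradient descent decouples: s follows -∂h/∂s, t follows -∂h/∂t.
∂h/∂s = 24s(s - 3)(s + 2); at s=1 this is -144, so s increases.
∂h/∂t = 9(t - 1)(t + 1); at t=2 this is 27, so t decreases.
s converges to its nearest critical value 3 (a local min of the s-part); t converges to 1. The iterate converges to (3, 1).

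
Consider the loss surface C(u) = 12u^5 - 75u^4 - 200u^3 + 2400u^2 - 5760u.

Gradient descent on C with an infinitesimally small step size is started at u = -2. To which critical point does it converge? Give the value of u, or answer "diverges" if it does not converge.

C'(u) = 60(u - 4)(u - 3)(u - 2)(u + 4), so C'(-2) = -14400.
Gradient descent moves in the -C' direction, i.e. u is increasing.
The nearest critical point in that direction is u = 2, where C'' = 720 > 0 (a local minimum). The iterate converges there.

2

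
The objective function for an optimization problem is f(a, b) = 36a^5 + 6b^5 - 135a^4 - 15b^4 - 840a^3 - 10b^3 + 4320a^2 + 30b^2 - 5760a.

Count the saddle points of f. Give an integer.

8

f separates as a function of a plus a function of b, so ∇f=0 decouples.
∂f/∂a = 180(a - 4)(a - 2)(a - 1)(a + 4) = 0 at a ∈ {-4, 1, 2, 4}; ∂f/∂b = 30b(b - 2)(b - 1)(b + 1) = 0 at b ∈ {-1, 0, 1, 2}.
The Hessian is diagonal: diag(f_aa, f_bb). Second derivatives: f_aa(-4)=-43200, f_aa(1)=2700, f_aa(2)=-2160, f_aa(4)=8640; f_bb(-1)=-180, f_bb(0)=60, f_bb(1)=-60, f_bb(2)=180.
Saddle points occur where the two diagonal entries have opposite signs: (-4, 0), (-4, 2), (1, -1), (1, 1), (2, 0), (2, 2), (4, -1), (4, 1). Count: 8.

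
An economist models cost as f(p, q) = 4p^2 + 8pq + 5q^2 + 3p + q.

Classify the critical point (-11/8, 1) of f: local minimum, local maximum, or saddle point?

local minimum

The Hessian of f is constant: H = [[8, 8], [8, 10]].
det(H) = 8·10 − 8² = 16.
det(H) > 0 and tr(H) = 18 > 0, so H is positive definite and the point is a local minimum.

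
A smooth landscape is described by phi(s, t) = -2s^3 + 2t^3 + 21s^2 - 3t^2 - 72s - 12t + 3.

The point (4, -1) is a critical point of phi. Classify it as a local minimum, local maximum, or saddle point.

local maximum

The mixed partial ∂²phi/∂s∂t is 0, so the Hessian at any point is diag(phi_ss, phi_tt) = diag(6(-2s + 7), 6(2t - 1)).
At (4, -1): H = diag(-6, -18).
Both eigenvalues are negative, so H is negative definite: a local maximum.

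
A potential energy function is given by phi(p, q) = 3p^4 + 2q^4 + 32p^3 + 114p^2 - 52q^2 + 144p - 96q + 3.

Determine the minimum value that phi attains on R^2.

phi(p,q) separates as A(p) + B(q) + 3, so its minimum is min A + min B + 3.
A'(p) = 12(p + 1)(p + 3)(p + 4) vanishes at p ∈ {-4, -3, -1}; B'(q) = 8(q - 4)(q + 1)(q + 3) vanishes at q ∈ {-3, -1, 4}.
Local minima of A (where A''>0): A(-4)=-32, A(-1)=-59. Local minima of B: B(-3)=-18, B(4)=-704.
So the global minimum of phi is A(-1) + B(4) + 3 = -59 − 704 + 3 = -760, attained at (-1, 4).

-760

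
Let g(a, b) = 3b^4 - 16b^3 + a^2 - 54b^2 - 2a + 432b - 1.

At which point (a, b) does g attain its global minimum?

g(a,b) separates as P(a) + Q(b) − 1, so its minimum is min P + min Q − 1.
P'(a) = 2a - 2 vanishes at a ∈ {1}; Q'(b) = 12(b - 4)(b - 3)(b + 3) vanishes at b ∈ {-3, 3, 4}.
Local minima of P (where P''>0): P(1)=-1. Local minima of Q: Q(-3)=-1107, Q(4)=608.
So the global minimum of g is P(1) + Q(-3) − 1 = -1 − 1107 − 1 = -1109, attained at (1, -3).

(1, -3)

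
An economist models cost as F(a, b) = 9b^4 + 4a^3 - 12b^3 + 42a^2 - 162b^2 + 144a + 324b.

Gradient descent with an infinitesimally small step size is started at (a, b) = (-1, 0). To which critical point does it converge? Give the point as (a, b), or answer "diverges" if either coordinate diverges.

F is separable, so gradient descent decouples: a follows -∂F/∂a, b follows -∂F/∂b.
∂F/∂a = 12(a + 3)(a + 4); at a=-1 this is 72, so a decreases.
∂F/∂b = 36(b - 3)(b - 1)(b + 3); at b=0 this is 324, so b decreases.
a converges to its nearest critical value -3 (a local min of the a-part); b converges to -3. The iterate converges to (-3, -3).

(-3, -3)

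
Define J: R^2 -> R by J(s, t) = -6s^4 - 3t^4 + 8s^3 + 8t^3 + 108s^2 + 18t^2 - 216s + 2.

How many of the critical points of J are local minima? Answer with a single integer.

1

J separates as a function of s plus a function of t, so ∇J=0 decouples.
∂J/∂s = -24(s - 3)(s - 1)(s + 3) = 0 at s ∈ {-3, 1, 3}; ∂J/∂t = -12t(t - 3)(t + 1) = 0 at t ∈ {-1, 0, 3}.
The Hessian is diagonal: diag(J_ss, J_tt). Second derivatives: J_ss(-3)=-576, J_ss(1)=192, J_ss(3)=-288; J_tt(-1)=-48, J_tt(0)=36, J_tt(3)=-144.
Local minima occur where both diagonal entries positive: (1, 0). Count: 1.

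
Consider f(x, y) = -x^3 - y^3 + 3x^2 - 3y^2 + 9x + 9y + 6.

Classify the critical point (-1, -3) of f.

local minimum

The mixed partial ∂²f/∂x∂y is 0, so the Hessian at any point is diag(f_xx, f_yy) = diag(6(-x + 1), -6(y + 1)).
At (-1, -3): H = diag(12, 12).
Both eigenvalues are positive, so H is positive definite: a local minimum.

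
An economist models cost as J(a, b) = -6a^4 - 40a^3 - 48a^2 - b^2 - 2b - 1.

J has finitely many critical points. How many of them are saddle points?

J separates as a function of a plus a function of b, so ∇J=0 decouples.
∂J/∂a = -24a(a + 1)(a + 4) = 0 at a ∈ {-4, -1, 0}; ∂J/∂b = -2(b + 1) = 0 at b ∈ {-1}.
The Hessian is diagonal: diag(J_aa, J_bb). Second derivatives: J_aa(-4)=-288, J_aa(-1)=72, J_aa(0)=-96; J_bb(-1)=-2.
Saddle points occur where the two diagonal entries have opposite signs: (-1, -1). Count: 1.

1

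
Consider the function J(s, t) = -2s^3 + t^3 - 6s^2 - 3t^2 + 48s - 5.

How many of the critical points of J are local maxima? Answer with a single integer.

J separates as a function of s plus a function of t, so ∇J=0 decouples.
∂J/∂s = -6(s - 2)(s + 4) = 0 at s ∈ {-4, 2}; ∂J/∂t = 3t(t - 2) = 0 at t ∈ {0, 2}.
The Hessian is diagonal: diag(J_ss, J_tt). Second derivatives: J_ss(-4)=36, J_ss(2)=-36; J_tt(0)=-6, J_tt(2)=6.
Local maxima occur where both diagonal entries negative: (2, 0). Count: 1.

1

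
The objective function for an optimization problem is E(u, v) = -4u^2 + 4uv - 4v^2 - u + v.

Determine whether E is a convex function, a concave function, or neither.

concave

E is quadratic, so its Hessian is the constant matrix H = [[-8, 4], [4, -8]].
det(H) = 48, tr(H) = -16.
det(H) > 0 and tr(H) < 0, so H is negative definite everywhere: concave.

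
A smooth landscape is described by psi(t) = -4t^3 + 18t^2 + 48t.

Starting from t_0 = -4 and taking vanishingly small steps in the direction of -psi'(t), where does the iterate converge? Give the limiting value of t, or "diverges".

psi'(t) = -12(t - 4)(t + 1), so psi'(-4) = -288.
Gradient descent moves in the -psi' direction, i.e. t is increasing.
The nearest critical point in that direction is t = -1, where psi'' = 60 > 0 (a local minimum). The iterate converges there.

-1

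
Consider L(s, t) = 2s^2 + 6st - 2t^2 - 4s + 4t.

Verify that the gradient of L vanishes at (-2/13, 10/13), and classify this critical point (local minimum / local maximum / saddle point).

∇L = (4s + 6t - 4, 6s - 4t + 4); substituting (-2/13, 10/13) gives ∇L = (0, 0), so (-2/13, 10/13) is indeed a critical point.
The Hessian of L is constant: H = [[4, 6], [6, -4]].
det(H) = 4·(-4) − 6² = -52.
Since det(H) < 0, H is indefinite and the critical point is a saddle point.

saddle point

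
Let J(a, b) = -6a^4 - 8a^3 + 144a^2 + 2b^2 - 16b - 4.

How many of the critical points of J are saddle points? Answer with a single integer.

2

J separates as a function of a plus a function of b, so ∇J=0 decouples.
∂J/∂a = -24a(a - 3)(a + 4) = 0 at a ∈ {-4, 0, 3}; ∂J/∂b = 4(b - 4) = 0 at b ∈ {4}.
The Hessian is diagonal: diag(J_aa, J_bb). Second derivatives: J_aa(-4)=-672, J_aa(0)=288, J_aa(3)=-504; J_bb(4)=4.
Saddle points occur where the two diagonal entries have opposite signs: (-4, 4), (3, 4). Count: 2.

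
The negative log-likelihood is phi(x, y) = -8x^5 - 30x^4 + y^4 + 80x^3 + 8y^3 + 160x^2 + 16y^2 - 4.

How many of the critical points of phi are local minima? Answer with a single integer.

phi separates as a function of x plus a function of y, so ∇phi=0 decouples.
∂phi/∂x = -40x(x - 2)(x + 1)(x + 4) = 0 at x ∈ {-4, -1, 0, 2}; ∂phi/∂y = 4y(y + 2)(y + 4) = 0 at y ∈ {-4, -2, 0}.
The Hessian is diagonal: diag(phi_xx, phi_yy). Second derivatives: phi_xx(-4)=2880, phi_xx(-1)=-360, phi_xx(0)=320, phi_xx(2)=-1440; phi_yy(-4)=32, phi_yy(-2)=-16, phi_yy(0)=32.
Local minima occur where both diagonal entries positive: (-4, -4), (-4, 0), (0, -4), (0, 0). Count: 4.

4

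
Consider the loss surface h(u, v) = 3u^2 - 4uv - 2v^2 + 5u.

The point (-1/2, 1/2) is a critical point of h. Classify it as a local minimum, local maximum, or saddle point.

The Hessian of h is constant: H = [[6, -4], [-4, -4]].
det(H) = 6·(-4) − (-4)² = -40.
Since det(H) < 0, H is indefinite and the critical point is a saddle point.

saddle point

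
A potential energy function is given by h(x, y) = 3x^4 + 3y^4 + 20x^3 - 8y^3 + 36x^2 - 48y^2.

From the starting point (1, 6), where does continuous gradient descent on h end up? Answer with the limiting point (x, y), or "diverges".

h is separable, so gradient descent decouples: x follows -∂h/∂x, y follows -∂h/∂y.
∂h/∂x = 12x(x + 2)(x + 3); at x=1 this is 144, so x decreases.
∂h/∂y = 12y(y - 4)(y + 2); at y=6 this is 1152, so y decreases.
x converges to its nearest critical value 0 (a local min of the x-part); y converges to 4. The iterate converges to (0, 4).

(0, 4)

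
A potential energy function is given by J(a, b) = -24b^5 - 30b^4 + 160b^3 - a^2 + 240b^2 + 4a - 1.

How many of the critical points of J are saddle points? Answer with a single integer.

2

J separates as a function of a plus a function of b, so ∇J=0 decouples.
∂J/∂a = -2(a - 2) = 0 at a ∈ {2}; ∂J/∂b = -120b(b - 2)(b + 1)(b + 2) = 0 at b ∈ {-2, -1, 0, 2}.
The Hessian is diagonal: diag(J_aa, J_bb). Second derivatives: J_aa(2)=-2; J_bb(-2)=960, J_bb(-1)=-360, J_bb(0)=480, J_bb(2)=-2880.
Saddle points occur where the two diagonal entries have opposite signs: (2, -2), (2, 0). Count: 2.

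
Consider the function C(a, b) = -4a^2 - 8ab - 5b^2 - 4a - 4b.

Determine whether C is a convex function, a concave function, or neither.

C is quadratic, so its Hessian is the constant matrix H = [[-8, -8], [-8, -10]].
det(H) = 16, tr(H) = -18.
det(H) > 0 and tr(H) < 0, so H is negative definite everywhere: concave.

concave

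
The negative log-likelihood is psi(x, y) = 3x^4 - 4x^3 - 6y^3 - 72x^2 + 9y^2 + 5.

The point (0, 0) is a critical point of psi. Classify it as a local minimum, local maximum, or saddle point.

The mixed partial ∂²psi/∂x∂y is 0, so the Hessian at any point is diag(psi_xx, psi_yy) = diag(12(3x^2 - 2x - 12), 18(-2y + 1)).
At (0, 0): H = diag(-144, 18).
The eigenvalues have opposite signs, so H is indefinite: a saddle point.

saddle point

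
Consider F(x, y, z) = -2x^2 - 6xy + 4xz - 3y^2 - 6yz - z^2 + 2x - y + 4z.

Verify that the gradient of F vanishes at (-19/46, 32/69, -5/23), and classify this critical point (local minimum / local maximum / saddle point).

∇F = (-4x - 6y + 4z + 2, -6x - 6y - 6z - 1, 4x - 6y - 2z + 4); substituting (-19/46, 32/69, -5/23) gives ∇F = (0, 0, 0), so (-19/46, 32/69, -5/23) is indeed a critical point.
The Hessian is constant: H = [[-4, -6, 4], [-6, -6, -6], [4, -6, -2]].
Leading principal minors: Δ₁ = -4, Δ₂ = -12, Δ₃ = 552.
The minors fit neither the all-positive nor the alternating-sign pattern, so H is indefinite: a saddle point.

saddle point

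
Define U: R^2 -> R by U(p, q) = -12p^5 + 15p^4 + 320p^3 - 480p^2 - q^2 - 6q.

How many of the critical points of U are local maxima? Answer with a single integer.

U separates as a function of p plus a function of q, so ∇U=0 decouples.
∂U/∂p = -60p(p - 4)(p - 1)(p + 4) = 0 at p ∈ {-4, 0, 1, 4}; ∂U/∂q = -2(q + 3) = 0 at q ∈ {-3}.
The Hessian is diagonal: diag(U_pp, U_qq). Second derivatives: U_pp(-4)=9600, U_pp(0)=-960, U_pp(1)=900, U_pp(4)=-5760; U_qq(-3)=-2.
Local maxima occur where both diagonal entries negative: (0, -3), (4, -3). Count: 2.

2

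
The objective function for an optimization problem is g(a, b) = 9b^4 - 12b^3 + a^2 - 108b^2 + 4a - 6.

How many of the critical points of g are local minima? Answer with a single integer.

2

g separates as a function of a plus a function of b, so ∇g=0 decouples.
∂g/∂a = 2(a + 2) = 0 at a ∈ {-2}; ∂g/∂b = 36b(b - 3)(b + 2) = 0 at b ∈ {-2, 0, 3}.
The Hessian is diagonal: diag(g_aa, g_bb). Second derivatives: g_aa(-2)=2; g_bb(-2)=360, g_bb(0)=-216, g_bb(3)=540.
Local minima occur where both diagonal entries positive: (-2, -2), (-2, 3). Count: 2.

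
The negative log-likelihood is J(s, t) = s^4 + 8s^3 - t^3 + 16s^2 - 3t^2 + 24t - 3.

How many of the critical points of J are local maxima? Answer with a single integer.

1

J separates as a function of s plus a function of t, so ∇J=0 decouples.
∂J/∂s = 4s(s + 2)(s + 4) = 0 at s ∈ {-4, -2, 0}; ∂J/∂t = -3(t - 2)(t + 4) = 0 at t ∈ {-4, 2}.
The Hessian is diagonal: diag(J_ss, J_tt). Second derivatives: J_ss(-4)=32, J_ss(-2)=-16, J_ss(0)=32; J_tt(-4)=18, J_tt(2)=-18.
Local maxima occur where both diagonal entries negative: (-2, 2). Count: 1.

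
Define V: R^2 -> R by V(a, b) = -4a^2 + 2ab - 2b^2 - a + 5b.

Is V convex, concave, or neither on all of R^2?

concave

V is quadratic, so its Hessian is the constant matrix H = [[-8, 2], [2, -4]].
det(H) = 28, tr(H) = -12.
det(H) > 0 and tr(H) < 0, so H is negative definite everywhere: concave.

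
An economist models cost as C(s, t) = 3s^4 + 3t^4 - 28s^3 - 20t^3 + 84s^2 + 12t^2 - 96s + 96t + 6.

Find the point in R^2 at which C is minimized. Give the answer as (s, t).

C(s,t) separates as P(s) + Q(t) + 6, so its minimum is min P + min Q + 6.
P'(s) = 12(s - 4)(s - 2)(s - 1) vanishes at s ∈ {1, 2, 4}; Q'(t) = 12(t - 4)(t - 2)(t + 1) vanishes at t ∈ {-1, 2, 4}.
Local minima of P (where P''>0): P(1)=-37, P(4)=-64. Local minima of Q: Q(-1)=-61, Q(4)=64.
So the global minimum of C is P(4) + Q(-1) + 6 = -64 − 61 + 6 = -119, attained at (4, -1).

(4, -1)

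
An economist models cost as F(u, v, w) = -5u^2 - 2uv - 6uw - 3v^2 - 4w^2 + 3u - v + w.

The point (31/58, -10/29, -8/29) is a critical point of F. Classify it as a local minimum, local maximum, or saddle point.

local maximum

The Hessian is constant: H = [[-10, -2, -6], [-2, -6, 0], [-6, 0, -8]].
Leading principal minors: Δ₁ = -10, Δ₂ = 56, Δ₃ = -232.
The minors alternate sign starting negative (−, +, −), so H is negative definite: a local maximum.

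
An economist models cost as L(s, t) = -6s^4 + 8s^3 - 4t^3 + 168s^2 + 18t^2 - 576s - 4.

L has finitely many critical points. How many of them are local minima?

L separates as a function of s plus a function of t, so ∇L=0 decouples.
∂L/∂s = -24(s - 3)(s - 2)(s + 4) = 0 at s ∈ {-4, 2, 3}; ∂L/∂t = -12t(t - 3) = 0 at t ∈ {0, 3}.
The Hessian is diagonal: diag(L_ss, L_tt). Second derivatives: L_ss(-4)=-1008, L_ss(2)=144, L_ss(3)=-168; L_tt(0)=36, L_tt(3)=-36.
Local minima occur where both diagonal entries positive: (2, 0). Count: 1.

1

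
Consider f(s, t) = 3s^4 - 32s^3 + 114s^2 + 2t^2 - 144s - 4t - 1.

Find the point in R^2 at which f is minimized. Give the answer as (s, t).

(1, 1)

f(s,t) separates as P(s) + Q(t) − 1, so its minimum is min P + min Q − 1.
P'(s) = 12(s - 4)(s - 3)(s - 1) vanishes at s ∈ {1, 3, 4}; Q'(t) = 4(t - 1) vanishes at t ∈ {1}.
Local minima of P (where P''>0): P(1)=-59, P(4)=-32. Local minima of Q: Q(1)=-2.
So the global minimum of f is P(1) + Q(1) − 1 = -59 − 2 − 1 = -62, attained at (1, 1).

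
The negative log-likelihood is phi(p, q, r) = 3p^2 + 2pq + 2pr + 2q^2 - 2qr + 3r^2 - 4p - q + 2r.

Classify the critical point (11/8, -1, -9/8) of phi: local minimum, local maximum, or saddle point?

local minimum

The Hessian is constant: H = [[6, 2, 2], [2, 4, -2], [2, -2, 6]].
Leading principal minors: Δ₁ = 6, Δ₂ = 20, Δ₃ = 64.
All leading minors are positive, so H is positive definite: a local minimum.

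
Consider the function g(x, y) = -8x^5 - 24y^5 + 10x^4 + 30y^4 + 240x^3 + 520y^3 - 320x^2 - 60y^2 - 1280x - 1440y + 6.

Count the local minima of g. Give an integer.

4

g separates as a function of x plus a function of y, so ∇g=0 decouples.
∂g/∂x = -40(x - 4)(x - 2)(x + 1)(x + 4) = 0 at x ∈ {-4, -1, 2, 4}; ∂g/∂y = -120(y - 4)(y - 1)(y + 1)(y + 3) = 0 at y ∈ {-3, -1, 1, 4}.
The Hessian is diagonal: diag(g_xx, g_yy). Second derivatives: g_xx(-4)=5760, g_xx(-1)=-1800, g_xx(2)=1440, g_xx(4)=-3200; g_yy(-3)=6720, g_yy(-1)=-2400, g_yy(1)=2880, g_yy(4)=-12600.
Local minima occur where both diagonal entries positive: (-4, -3), (-4, 1), (2, -3), (2, 1). Count: 4.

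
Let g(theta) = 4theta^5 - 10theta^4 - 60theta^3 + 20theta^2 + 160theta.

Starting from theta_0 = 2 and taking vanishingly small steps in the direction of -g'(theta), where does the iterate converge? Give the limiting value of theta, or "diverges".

g'(theta) = 20(theta - 4)(theta - 1)(theta + 1)(theta + 2), so g'(2) = -480.
Gradient descent moves in the -g' direction, i.e. theta is increasing.
The nearest critical point in that direction is theta = 4, where g'' = 1800 > 0 (a local minimum). The iterate converges there.

4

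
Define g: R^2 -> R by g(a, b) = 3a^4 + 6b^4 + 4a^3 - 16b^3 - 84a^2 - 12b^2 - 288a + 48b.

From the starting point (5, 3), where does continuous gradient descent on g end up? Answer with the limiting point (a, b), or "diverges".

g is separable, so gradient descent decouples: a follows -∂g/∂a, b follows -∂g/∂b.
∂g/∂a = 12(a - 4)(a + 2)(a + 3); at a=5 this is 672, so a decreases.
∂g/∂b = 24(b - 2)(b - 1)(b + 1); at b=3 this is 192, so b decreases.
a converges to its nearest critical value 4 (a local min of the a-part); b converges to 2. The iterate converges to (4, 2).

(4, 2)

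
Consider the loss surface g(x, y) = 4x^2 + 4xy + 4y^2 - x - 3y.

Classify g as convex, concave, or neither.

g is quadratic, so its Hessian is the constant matrix H = [[8, 4], [4, 8]].
det(H) = 48, tr(H) = 16.
det(H) > 0 and tr(H) > 0, so H is positive definite everywhere: convex.

convex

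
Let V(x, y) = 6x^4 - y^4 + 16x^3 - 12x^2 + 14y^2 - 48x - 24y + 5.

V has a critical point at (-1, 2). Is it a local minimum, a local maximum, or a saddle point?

The mixed partial ∂²V/∂x∂y is 0, so the Hessian at any point is diag(V_xx, V_yy) = diag(24(3x^2 + 4x - 1), 4(-3y^2 + 7)).
At (-1, 2): H = diag(-48, -20).
Both eigenvalues are negative, so H is negative definite: a local maximum.

local maximum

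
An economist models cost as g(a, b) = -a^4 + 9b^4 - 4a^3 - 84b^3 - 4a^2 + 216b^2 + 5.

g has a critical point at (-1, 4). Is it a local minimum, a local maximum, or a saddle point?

local minimum

The mixed partial ∂²g/∂a∂b is 0, so the Hessian at any point is diag(g_aa, g_bb) = diag(-4(3a^2 + 6a + 2), 36(3b^2 - 14b + 12)).
At (-1, 4): H = diag(4, 144).
Both eigenvalues are positive, so H is positive definite: a local minimum.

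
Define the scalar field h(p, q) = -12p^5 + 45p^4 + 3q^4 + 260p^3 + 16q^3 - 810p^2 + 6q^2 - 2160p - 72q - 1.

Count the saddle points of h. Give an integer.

6

h separates as a function of p plus a function of q, so ∇h=0 decouples.
∂h/∂p = -60(p - 4)(p - 3)(p + 1)(p + 3) = 0 at p ∈ {-3, -1, 3, 4}; ∂h/∂q = 12(q - 1)(q + 2)(q + 3) = 0 at q ∈ {-3, -2, 1}.
The Hessian is diagonal: diag(h_pp, h_qq). Second derivatives: h_pp(-3)=5040, h_pp(-1)=-2400, h_pp(3)=1440, h_pp(4)=-2100; h_qq(-3)=48, h_qq(-2)=-36, h_qq(1)=144.
Saddle points occur where the two diagonal entries have opposite signs: (-3, -2), (-1, -3), (-1, 1), (3, -2), (4, -3), (4, 1). Count: 6.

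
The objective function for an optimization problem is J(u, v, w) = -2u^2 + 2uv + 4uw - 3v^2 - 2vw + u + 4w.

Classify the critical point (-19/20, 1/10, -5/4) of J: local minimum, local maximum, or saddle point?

The Hessian is constant: H = [[-4, 2, 4], [2, -6, -2], [4, -2, 0]].
Leading principal minors: Δ₁ = -4, Δ₂ = 20, Δ₃ = 80.
The minors fit neither the all-positive nor the alternating-sign pattern, so H is indefinite: a saddle point.

saddle point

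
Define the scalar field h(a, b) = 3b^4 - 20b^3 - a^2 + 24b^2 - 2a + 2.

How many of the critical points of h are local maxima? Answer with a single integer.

1

h separates as a function of a plus a function of b, so ∇h=0 decouples.
∂h/∂a = -2(a + 1) = 0 at a ∈ {-1}; ∂h/∂b = 12b(b - 4)(b - 1) = 0 at b ∈ {0, 1, 4}.
The Hessian is diagonal: diag(h_aa, h_bb). Second derivatives: h_aa(-1)=-2; h_bb(0)=48, h_bb(1)=-36, h_bb(4)=144.
Local maxima occur where both diagonal entries negative: (-1, 1). Count: 1.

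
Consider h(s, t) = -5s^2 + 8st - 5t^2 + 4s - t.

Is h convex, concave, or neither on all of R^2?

concave

h is quadratic, so its Hessian is the constant matrix H = [[-10, 8], [8, -10]].
det(H) = 36, tr(H) = -20.
det(H) > 0 and tr(H) < 0, so H is negative definite everywhere: concave.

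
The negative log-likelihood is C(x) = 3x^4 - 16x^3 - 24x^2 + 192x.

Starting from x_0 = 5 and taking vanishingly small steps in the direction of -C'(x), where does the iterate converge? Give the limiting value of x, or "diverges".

4

C'(x) = 12(x - 4)(x - 2)(x + 2), so C'(5) = 252.
Gradient descent moves in the -C' direction, i.e. x is decreasing.
The nearest critical point in that direction is x = 4, where C'' = 144 > 0 (a local minimum). The iterate converges there.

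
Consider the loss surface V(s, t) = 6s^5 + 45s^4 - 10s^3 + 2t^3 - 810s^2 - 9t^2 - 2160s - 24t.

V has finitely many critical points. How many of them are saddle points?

4

V separates as a function of s plus a function of t, so ∇V=0 decouples.
∂V/∂s = 30(s - 3)(s + 2)(s + 3)(s + 4) = 0 at s ∈ {-4, -3, -2, 3}; ∂V/∂t = 6(t - 4)(t + 1) = 0 at t ∈ {-1, 4}.
The Hessian is diagonal: diag(V_ss, V_tt). Second derivatives: V_ss(-4)=-420, V_ss(-3)=180, V_ss(-2)=-300, V_ss(3)=6300; V_tt(-1)=-30, V_tt(4)=30.
Saddle points occur where the two diagonal entries have opposite signs: (-4, 4), (-3, -1), (-2, 4), (3, -1). Count: 4.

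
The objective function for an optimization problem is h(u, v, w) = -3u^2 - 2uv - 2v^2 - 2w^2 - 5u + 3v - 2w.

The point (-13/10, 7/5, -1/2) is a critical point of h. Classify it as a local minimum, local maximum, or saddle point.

local maximum

The Hessian is constant: H = [[-6, -2, 0], [-2, -4, 0], [0, 0, -4]].
Leading principal minors: Δ₁ = -6, Δ₂ = 20, Δ₃ = -80.
The minors alternate sign starting negative (−, +, −), so H is negative definite: a local maximum.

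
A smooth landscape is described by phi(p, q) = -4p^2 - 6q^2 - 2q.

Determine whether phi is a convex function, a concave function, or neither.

phi is quadratic, so its Hessian is the constant matrix H = [[-8, 0], [0, -12]].
det(H) = 96, tr(H) = -20.
det(H) > 0 and tr(H) < 0, so H is negative definite everywhere: concave.

concave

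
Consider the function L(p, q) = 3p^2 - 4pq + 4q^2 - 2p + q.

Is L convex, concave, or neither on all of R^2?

L is quadratic, so its Hessian is the constant matrix H = [[6, -4], [-4, 8]].
det(H) = 32, tr(H) = 14.
det(H) > 0 and tr(H) > 0, so H is positive definite everywhere: convex.

convex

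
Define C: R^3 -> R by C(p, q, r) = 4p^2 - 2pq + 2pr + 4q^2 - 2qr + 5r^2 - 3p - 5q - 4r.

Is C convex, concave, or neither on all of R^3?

convex

C is quadratic, so its Hessian is the constant matrix H = [[8, -2, 2], [-2, 8, -2], [2, -2, 10]].
Leading principal minors: 8, 60, 552.
All positive ⇒ H ≻ 0 ⇒ convex.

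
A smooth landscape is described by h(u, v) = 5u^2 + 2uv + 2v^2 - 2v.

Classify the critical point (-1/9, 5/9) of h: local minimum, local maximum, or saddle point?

local minimum

The Hessian of h is constant: H = [[10, 2], [2, 4]].
det(H) = 10·4 − 2² = 36.
det(H) > 0 and tr(H) = 14 > 0, so H is positive definite and the point is a local minimum.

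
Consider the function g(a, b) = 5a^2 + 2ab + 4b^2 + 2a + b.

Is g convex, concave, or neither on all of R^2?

convex

g is quadratic, so its Hessian is the constant matrix H = [[10, 2], [2, 8]].
det(H) = 76, tr(H) = 18.
det(H) > 0 and tr(H) > 0, so H is positive definite everywhere: convex.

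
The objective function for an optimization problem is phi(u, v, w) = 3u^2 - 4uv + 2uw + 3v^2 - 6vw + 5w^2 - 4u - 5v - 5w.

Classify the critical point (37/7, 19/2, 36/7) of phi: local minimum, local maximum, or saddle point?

local minimum

The Hessian is constant: H = [[6, -4, 2], [-4, 6, -6], [2, -6, 10]].
Leading principal minors: Δ₁ = 6, Δ₂ = 20, Δ₃ = 56.
All leading minors are positive, so H is positive definite: a local minimum.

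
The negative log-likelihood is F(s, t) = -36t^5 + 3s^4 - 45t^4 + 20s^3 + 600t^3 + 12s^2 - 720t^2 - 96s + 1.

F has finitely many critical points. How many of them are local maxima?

2

F separates as a function of s plus a function of t, so ∇F=0 decouples.
∂F/∂s = 12(s - 1)(s + 2)(s + 4) = 0 at s ∈ {-4, -2, 1}; ∂F/∂t = -180t(t - 2)(t - 1)(t + 4) = 0 at t ∈ {-4, 0, 1, 2}.
The Hessian is diagonal: diag(F_ss, F_tt). Second derivatives: F_ss(-4)=120, F_ss(-2)=-72, F_ss(1)=180; F_tt(-4)=21600, F_tt(0)=-1440, F_tt(1)=900, F_tt(2)=-2160.
Local maxima occur where both diagonal entries negative: (-2, 0), (-2, 2). Count: 2.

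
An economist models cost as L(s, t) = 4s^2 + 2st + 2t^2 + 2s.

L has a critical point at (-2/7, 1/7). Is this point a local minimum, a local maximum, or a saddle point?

local minimum

The Hessian of L is constant: H = [[8, 2], [2, 4]].
det(H) = 8·4 − 2² = 28.
det(H) > 0 and tr(H) = 12 > 0, so H is positive definite and the point is a local minimum.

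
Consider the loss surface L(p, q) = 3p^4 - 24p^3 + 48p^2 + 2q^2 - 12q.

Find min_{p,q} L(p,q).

L(p,q) separates as A(p) + B(q), so its minimum is min A + min B.
A'(p) = 12p(p - 4)(p - 2) vanishes at p ∈ {0, 2, 4}; B'(q) = 4q - 12 vanishes at q ∈ {3}.
Local minima of A (where A''>0): A(0)=0, A(4)=0. Local minima of B: B(3)=-18.
So the global minimum of L is A(0) + B(3) = 0 − 18 = -18, attained at (0, 3).

-18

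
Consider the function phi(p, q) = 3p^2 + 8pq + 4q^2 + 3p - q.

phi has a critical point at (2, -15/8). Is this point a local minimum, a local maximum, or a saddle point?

saddle point

The Hessian of phi is constant: H = [[6, 8], [8, 8]].
det(H) = 6·8 − 8² = -16.
Since det(H) < 0, H is indefinite and the critical point is a saddle point.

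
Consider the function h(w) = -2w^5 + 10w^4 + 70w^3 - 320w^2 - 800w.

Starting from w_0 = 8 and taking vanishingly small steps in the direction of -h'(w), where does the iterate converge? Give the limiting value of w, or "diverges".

diverges

h'(w) = -10(w - 5)(w - 4)(w + 1)(w + 4), so h'(8) = -12960.
Gradient descent moves in the -h' direction, i.e. w is increasing.
There is no critical point above w=8, and h' keeps the same sign, so the iterate runs off to +∞.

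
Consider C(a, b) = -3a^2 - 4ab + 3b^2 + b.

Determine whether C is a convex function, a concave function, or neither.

C is quadratic, so its Hessian is the constant matrix H = [[-6, -4], [-4, 6]].
det(H) = -52, tr(H) = 0.
det(H) < 0, so H is indefinite: neither convex nor concave.

neither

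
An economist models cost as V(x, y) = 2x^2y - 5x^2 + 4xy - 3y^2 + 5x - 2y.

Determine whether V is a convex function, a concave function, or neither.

neither

The term 2x^2y is cubic, so the Hessian is not constant.
∂²V/∂x² = 4y - 10, which takes both signs as y varies (negative for sufficiently negative y). A diagonal entry of the Hessian changing sign means the Hessian is neither positive- nor negative-semidefinite on all of R^2.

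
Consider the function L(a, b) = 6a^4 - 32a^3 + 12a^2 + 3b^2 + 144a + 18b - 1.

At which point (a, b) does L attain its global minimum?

L(a,b) separates as P(a) + Q(b) − 1, so its minimum is min P + min Q − 1.
P'(a) = 24(a - 3)(a - 2)(a + 1) vanishes at a ∈ {-1, 2, 3}; Q'(b) = 6b + 18 vanishes at b ∈ {-3}.
Local minima of P (where P''>0): P(-1)=-94, P(3)=162. Local minima of Q: Q(-3)=-27.
So the global minimum of L is P(-1) + Q(-3) − 1 = -94 − 27 − 1 = -122, attained at (-1, -3).

(-1, -3)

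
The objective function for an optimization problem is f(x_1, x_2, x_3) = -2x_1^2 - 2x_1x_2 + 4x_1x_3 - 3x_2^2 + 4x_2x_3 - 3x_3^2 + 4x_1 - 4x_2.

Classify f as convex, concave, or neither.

concave

f is quadratic, so its Hessian is the constant matrix H = [[-4, -2, 4], [-2, -6, 4], [4, 4, -6]].
Leading principal minors: -4, 20, -24.
Signs alternate −, +, − ⇒ H ≺ 0 ⇒ concave.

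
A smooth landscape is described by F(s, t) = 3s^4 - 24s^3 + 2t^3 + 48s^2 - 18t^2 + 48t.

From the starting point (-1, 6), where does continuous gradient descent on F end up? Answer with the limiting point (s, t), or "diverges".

F is separable, so gradient descent decouples: s follows -∂F/∂s, t follows -∂F/∂t.
∂F/∂s = 12s(s - 4)(s - 2); at s=-1 this is -180, so s increases.
∂F/∂t = 6(t - 4)(t - 2); at t=6 this is 48, so t decreases.
s converges to its nearest critical value 0 (a local min of the s-part); t converges to 4. The iterate converges to (0, 4).

(0, 4)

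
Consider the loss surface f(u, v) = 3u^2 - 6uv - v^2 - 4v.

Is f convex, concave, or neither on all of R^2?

neither

f is quadratic, so its Hessian is the constant matrix H = [[6, -6], [-6, -2]].
det(H) = -48, tr(H) = 4.
det(H) < 0, so H is indefinite: neither convex nor concave.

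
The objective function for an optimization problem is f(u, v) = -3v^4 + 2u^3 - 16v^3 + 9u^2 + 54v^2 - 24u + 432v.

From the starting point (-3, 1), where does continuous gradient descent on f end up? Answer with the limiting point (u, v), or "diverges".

f is separable, so gradient descent decouples: u follows -∂f/∂u, v follows -∂f/∂v.
∂f/∂u = 6(u - 1)(u + 4); at u=-3 this is -24, so u increases.
∂f/∂v = -12(v - 3)(v + 3)(v + 4); at v=1 this is 480, so v decreases.
u converges to its nearest critical value 1 (a local min of the u-part); v converges to -3. The iterate converges to (1, -3).

(1, -3)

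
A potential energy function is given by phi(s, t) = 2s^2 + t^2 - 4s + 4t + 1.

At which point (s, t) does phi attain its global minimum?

phi(s,t) separates as P(s) + Q(t) + 1, so its minimum is min P + min Q + 1.
P'(s) = 4s - 4 vanishes at s ∈ {1}; Q'(t) = 2(t + 2) vanishes at t ∈ {-2}.
Local minima of P (where P''>0): P(1)=-2. Local minima of Q: Q(-2)=-4.
So the global minimum of phi is P(1) + Q(-2) + 1 = -2 − 4 + 1 = -5, attained at (1, -2).

(1, -2)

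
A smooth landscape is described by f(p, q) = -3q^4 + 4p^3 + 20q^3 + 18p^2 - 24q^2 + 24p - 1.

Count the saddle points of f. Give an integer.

f separates as a function of p plus a function of q, so ∇f=0 decouples.
∂f/∂p = 12(p + 1)(p + 2) = 0 at p ∈ {-2, -1}; ∂f/∂q = -12q(q - 4)(q - 1) = 0 at q ∈ {0, 1, 4}.
The Hessian is diagonal: diag(f_pp, f_qq). Second derivatives: f_pp(-2)=-12, f_pp(-1)=12; f_qq(0)=-48, f_qq(1)=36, f_qq(4)=-144.
Saddle points occur where the two diagonal entries have opposite signs: (-2, 1), (-1, 0), (-1, 4). Count: 3.

3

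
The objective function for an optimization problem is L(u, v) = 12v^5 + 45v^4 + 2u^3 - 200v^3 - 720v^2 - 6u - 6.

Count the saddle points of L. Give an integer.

4

L separates as a function of u plus a function of v, so ∇L=0 decouples.
∂L/∂u = 6(u - 1)(u + 1) = 0 at u ∈ {-1, 1}; ∂L/∂v = 60v(v - 3)(v + 2)(v + 4) = 0 at v ∈ {-4, -2, 0, 3}.
The Hessian is diagonal: diag(L_uu, L_vv). Second derivatives: L_uu(-1)=-12, L_uu(1)=12; L_vv(-4)=-3360, L_vv(-2)=1200, L_vv(0)=-1440, L_vv(3)=6300.
Saddle points occur where the two diagonal entries have opposite signs: (-1, -2), (-1, 3), (1, -4), (1, 0). Count: 4.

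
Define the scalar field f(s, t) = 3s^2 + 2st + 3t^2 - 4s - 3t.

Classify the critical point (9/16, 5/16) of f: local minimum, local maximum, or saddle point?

local minimum

The Hessian of f is constant: H = [[6, 2], [2, 6]].
det(H) = 6·6 − 2² = 32.
det(H) > 0 and tr(H) = 12 > 0, so H is positive definite and the point is a local minimum.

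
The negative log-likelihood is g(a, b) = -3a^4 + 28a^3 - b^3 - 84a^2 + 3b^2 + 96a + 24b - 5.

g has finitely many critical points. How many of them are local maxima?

2

g separates as a function of a plus a function of b, so ∇g=0 decouples.
∂g/∂a = -12(a - 4)(a - 2)(a - 1) = 0 at a ∈ {1, 2, 4}; ∂g/∂b = -3(b - 4)(b + 2) = 0 at b ∈ {-2, 4}.
The Hessian is diagonal: diag(g_aa, g_bb). Second derivatives: g_aa(1)=-36, g_aa(2)=24, g_aa(4)=-72; g_bb(-2)=18, g_bb(4)=-18.
Local maxima occur where both diagonal entries negative: (1, 4), (4, 4). Count: 2.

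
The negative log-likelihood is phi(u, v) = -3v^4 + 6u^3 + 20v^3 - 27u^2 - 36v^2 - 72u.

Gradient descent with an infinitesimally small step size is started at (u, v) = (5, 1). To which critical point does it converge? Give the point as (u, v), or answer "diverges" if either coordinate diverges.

phi is separable, so gradient descent decouples: u follows -∂phi/∂u, v follows -∂phi/∂v.
∂phi/∂u = 18(u - 4)(u + 1); at u=5 this is 108, so u decreases.
∂phi/∂v = -12v(v - 3)(v - 2); at v=1 this is -24, so v increases.
u converges to its nearest critical value 4 (a local min of the u-part); v converges to 2. The iterate converges to (4, 2).

(4, 2)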